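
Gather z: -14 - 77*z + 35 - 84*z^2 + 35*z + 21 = -84*z^2 - 42*z + 42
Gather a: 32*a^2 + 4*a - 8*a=32*a^2 - 4*a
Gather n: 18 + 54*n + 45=54*n + 63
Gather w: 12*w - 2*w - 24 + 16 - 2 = 10*w - 10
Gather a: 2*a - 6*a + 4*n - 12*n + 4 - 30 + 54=-4*a - 8*n + 28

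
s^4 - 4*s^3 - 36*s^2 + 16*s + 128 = (s - 8)*(s - 2)*(s + 2)*(s + 4)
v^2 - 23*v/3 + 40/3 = (v - 5)*(v - 8/3)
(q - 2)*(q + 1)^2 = q^3 - 3*q - 2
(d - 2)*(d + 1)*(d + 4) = d^3 + 3*d^2 - 6*d - 8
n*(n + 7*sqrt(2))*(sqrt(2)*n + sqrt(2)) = sqrt(2)*n^3 + sqrt(2)*n^2 + 14*n^2 + 14*n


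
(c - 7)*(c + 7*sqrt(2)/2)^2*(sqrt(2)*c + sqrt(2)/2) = sqrt(2)*c^4 - 13*sqrt(2)*c^3/2 + 14*c^3 - 91*c^2 + 21*sqrt(2)*c^2 - 637*sqrt(2)*c/4 - 49*c - 343*sqrt(2)/4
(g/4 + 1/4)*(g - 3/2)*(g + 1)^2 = g^4/4 + 3*g^3/8 - 3*g^2/8 - 7*g/8 - 3/8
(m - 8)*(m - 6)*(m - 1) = m^3 - 15*m^2 + 62*m - 48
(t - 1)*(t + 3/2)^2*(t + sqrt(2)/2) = t^4 + sqrt(2)*t^3/2 + 2*t^3 - 3*t^2/4 + sqrt(2)*t^2 - 9*t/4 - 3*sqrt(2)*t/8 - 9*sqrt(2)/8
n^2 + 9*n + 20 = (n + 4)*(n + 5)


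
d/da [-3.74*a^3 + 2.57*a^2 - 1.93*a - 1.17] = -11.22*a^2 + 5.14*a - 1.93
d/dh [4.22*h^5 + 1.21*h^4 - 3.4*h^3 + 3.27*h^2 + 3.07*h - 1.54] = 21.1*h^4 + 4.84*h^3 - 10.2*h^2 + 6.54*h + 3.07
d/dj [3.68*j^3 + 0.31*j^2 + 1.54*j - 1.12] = 11.04*j^2 + 0.62*j + 1.54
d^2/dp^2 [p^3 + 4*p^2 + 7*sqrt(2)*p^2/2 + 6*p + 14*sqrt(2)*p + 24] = 6*p + 8 + 7*sqrt(2)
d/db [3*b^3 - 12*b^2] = 3*b*(3*b - 8)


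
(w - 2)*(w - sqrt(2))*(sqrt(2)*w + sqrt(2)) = sqrt(2)*w^3 - 2*w^2 - sqrt(2)*w^2 - 2*sqrt(2)*w + 2*w + 4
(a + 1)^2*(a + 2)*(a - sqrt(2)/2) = a^4 - sqrt(2)*a^3/2 + 4*a^3 - 2*sqrt(2)*a^2 + 5*a^2 - 5*sqrt(2)*a/2 + 2*a - sqrt(2)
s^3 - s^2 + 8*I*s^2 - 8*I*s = s*(s - 1)*(s + 8*I)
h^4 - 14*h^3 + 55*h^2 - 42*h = h*(h - 7)*(h - 6)*(h - 1)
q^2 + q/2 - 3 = (q - 3/2)*(q + 2)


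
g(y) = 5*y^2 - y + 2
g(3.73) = 67.83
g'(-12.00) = -121.00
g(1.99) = 19.81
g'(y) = 10*y - 1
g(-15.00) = 1142.00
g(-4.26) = 97.00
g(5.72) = 159.87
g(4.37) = 93.11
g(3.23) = 50.93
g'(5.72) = 56.20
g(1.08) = 6.75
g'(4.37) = 42.70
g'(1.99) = 18.90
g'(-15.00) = -151.00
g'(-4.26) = -43.60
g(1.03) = 6.27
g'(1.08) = 9.80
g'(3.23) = 31.30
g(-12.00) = 734.00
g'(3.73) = 36.30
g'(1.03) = 9.30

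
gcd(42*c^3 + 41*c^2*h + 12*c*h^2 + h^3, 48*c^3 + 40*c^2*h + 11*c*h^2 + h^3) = 3*c + h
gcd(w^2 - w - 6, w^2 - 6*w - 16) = w + 2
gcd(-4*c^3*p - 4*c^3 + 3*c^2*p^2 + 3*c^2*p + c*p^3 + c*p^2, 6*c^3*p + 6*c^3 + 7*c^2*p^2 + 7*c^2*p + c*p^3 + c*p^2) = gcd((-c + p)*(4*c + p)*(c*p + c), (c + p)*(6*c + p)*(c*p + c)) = c*p + c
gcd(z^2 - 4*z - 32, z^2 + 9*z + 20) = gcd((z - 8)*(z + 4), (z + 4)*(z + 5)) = z + 4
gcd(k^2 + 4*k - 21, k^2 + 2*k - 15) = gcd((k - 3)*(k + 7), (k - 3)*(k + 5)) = k - 3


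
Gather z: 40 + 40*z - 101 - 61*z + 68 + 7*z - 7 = -14*z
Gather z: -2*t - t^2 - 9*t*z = -t^2 - 9*t*z - 2*t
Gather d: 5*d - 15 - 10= 5*d - 25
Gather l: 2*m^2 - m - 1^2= 2*m^2 - m - 1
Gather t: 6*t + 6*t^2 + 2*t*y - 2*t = 6*t^2 + t*(2*y + 4)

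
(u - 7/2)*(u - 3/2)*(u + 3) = u^3 - 2*u^2 - 39*u/4 + 63/4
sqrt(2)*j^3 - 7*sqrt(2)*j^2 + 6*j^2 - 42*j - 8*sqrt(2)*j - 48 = (j - 8)*(j + 3*sqrt(2))*(sqrt(2)*j + sqrt(2))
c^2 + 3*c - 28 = (c - 4)*(c + 7)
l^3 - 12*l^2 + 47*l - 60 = (l - 5)*(l - 4)*(l - 3)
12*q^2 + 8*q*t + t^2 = (2*q + t)*(6*q + t)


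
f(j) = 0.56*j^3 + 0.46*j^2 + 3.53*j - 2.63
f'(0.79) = 5.31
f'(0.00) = 3.53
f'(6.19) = 73.60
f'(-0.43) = 3.45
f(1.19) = 3.17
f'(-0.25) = 3.40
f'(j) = 1.68*j^2 + 0.92*j + 3.53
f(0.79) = 0.72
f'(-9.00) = 131.33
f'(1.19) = 7.00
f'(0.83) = 5.45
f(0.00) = -2.63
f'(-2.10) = 9.01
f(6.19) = 169.67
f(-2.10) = -13.20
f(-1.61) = -9.46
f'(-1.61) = 6.40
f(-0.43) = -4.11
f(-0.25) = -3.49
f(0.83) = 0.94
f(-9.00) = -405.38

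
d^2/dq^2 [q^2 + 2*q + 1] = 2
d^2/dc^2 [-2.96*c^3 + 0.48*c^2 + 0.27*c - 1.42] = 0.96 - 17.76*c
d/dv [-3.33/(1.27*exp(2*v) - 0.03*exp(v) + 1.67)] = (8.4582*exp(v) - 0.0999)*exp(v)/(1.27*exp(2*v) - 0.03*exp(v) + 1.67)^2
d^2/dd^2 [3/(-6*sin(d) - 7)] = 18*(6*sin(d)^2 - 7*sin(d) - 12)/(6*sin(d) + 7)^3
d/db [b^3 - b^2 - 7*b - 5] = 3*b^2 - 2*b - 7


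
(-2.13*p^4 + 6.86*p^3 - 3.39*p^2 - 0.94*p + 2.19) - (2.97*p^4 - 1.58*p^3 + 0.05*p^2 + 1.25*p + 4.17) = -5.1*p^4 + 8.44*p^3 - 3.44*p^2 - 2.19*p - 1.98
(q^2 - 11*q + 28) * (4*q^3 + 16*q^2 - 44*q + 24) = 4*q^5 - 28*q^4 - 108*q^3 + 956*q^2 - 1496*q + 672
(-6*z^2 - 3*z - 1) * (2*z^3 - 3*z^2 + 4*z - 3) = -12*z^5 + 12*z^4 - 17*z^3 + 9*z^2 + 5*z + 3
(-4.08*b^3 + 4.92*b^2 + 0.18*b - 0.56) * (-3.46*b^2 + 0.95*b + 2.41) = 14.1168*b^5 - 20.8992*b^4 - 5.7816*b^3 + 13.9658*b^2 - 0.0982*b - 1.3496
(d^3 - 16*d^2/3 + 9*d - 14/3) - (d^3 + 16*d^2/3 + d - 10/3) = -32*d^2/3 + 8*d - 4/3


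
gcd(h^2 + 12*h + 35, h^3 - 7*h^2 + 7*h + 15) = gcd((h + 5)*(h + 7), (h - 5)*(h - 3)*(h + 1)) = 1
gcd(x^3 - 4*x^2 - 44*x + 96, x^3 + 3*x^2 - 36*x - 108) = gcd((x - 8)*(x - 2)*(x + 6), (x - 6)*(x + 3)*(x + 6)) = x + 6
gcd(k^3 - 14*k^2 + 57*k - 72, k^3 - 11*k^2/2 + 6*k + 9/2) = k^2 - 6*k + 9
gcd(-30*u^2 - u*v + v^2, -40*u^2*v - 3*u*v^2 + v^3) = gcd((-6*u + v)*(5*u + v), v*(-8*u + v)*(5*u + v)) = 5*u + v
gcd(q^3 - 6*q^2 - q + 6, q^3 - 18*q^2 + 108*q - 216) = q - 6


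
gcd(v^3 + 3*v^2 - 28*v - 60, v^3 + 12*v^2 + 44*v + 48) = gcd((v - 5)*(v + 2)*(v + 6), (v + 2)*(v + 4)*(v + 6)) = v^2 + 8*v + 12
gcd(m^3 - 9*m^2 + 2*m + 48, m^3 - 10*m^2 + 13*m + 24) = m^2 - 11*m + 24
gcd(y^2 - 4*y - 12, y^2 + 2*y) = y + 2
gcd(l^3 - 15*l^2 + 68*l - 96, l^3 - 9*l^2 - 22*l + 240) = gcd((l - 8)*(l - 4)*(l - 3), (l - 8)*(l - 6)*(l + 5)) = l - 8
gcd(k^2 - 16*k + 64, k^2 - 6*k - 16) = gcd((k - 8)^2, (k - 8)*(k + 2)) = k - 8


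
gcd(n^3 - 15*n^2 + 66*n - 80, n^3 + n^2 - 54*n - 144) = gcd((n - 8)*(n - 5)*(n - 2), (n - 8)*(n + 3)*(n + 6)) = n - 8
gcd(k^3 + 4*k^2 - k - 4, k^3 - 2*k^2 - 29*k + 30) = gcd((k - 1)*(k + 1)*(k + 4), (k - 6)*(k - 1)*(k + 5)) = k - 1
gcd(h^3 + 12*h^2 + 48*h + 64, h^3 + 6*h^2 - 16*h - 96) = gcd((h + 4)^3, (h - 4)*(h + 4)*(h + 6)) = h + 4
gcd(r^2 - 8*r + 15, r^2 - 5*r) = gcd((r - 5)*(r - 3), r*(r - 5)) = r - 5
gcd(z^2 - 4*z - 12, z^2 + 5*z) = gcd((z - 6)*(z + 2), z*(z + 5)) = 1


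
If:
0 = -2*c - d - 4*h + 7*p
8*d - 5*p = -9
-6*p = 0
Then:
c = 9/16 - 2*h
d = -9/8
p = 0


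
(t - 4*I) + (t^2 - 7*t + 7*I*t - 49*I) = t^2 - 6*t + 7*I*t - 53*I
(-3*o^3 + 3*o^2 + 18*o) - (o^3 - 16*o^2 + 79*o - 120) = -4*o^3 + 19*o^2 - 61*o + 120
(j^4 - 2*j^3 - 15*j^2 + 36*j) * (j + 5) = j^5 + 3*j^4 - 25*j^3 - 39*j^2 + 180*j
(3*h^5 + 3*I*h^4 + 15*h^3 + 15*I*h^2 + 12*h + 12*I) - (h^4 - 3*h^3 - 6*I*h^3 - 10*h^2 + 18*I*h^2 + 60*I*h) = 3*h^5 - h^4 + 3*I*h^4 + 18*h^3 + 6*I*h^3 + 10*h^2 - 3*I*h^2 + 12*h - 60*I*h + 12*I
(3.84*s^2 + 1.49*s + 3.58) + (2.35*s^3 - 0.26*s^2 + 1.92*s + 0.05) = 2.35*s^3 + 3.58*s^2 + 3.41*s + 3.63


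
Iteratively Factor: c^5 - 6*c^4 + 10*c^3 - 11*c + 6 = (c - 1)*(c^4 - 5*c^3 + 5*c^2 + 5*c - 6) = (c - 1)*(c + 1)*(c^3 - 6*c^2 + 11*c - 6) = (c - 2)*(c - 1)*(c + 1)*(c^2 - 4*c + 3) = (c - 3)*(c - 2)*(c - 1)*(c + 1)*(c - 1)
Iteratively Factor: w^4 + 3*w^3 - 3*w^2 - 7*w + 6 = (w - 1)*(w^3 + 4*w^2 + w - 6) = (w - 1)^2*(w^2 + 5*w + 6) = (w - 1)^2*(w + 3)*(w + 2)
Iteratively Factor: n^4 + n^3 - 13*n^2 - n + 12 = (n + 1)*(n^3 - 13*n + 12) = (n + 1)*(n + 4)*(n^2 - 4*n + 3) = (n - 1)*(n + 1)*(n + 4)*(n - 3)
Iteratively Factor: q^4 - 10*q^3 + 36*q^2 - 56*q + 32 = (q - 4)*(q^3 - 6*q^2 + 12*q - 8) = (q - 4)*(q - 2)*(q^2 - 4*q + 4) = (q - 4)*(q - 2)^2*(q - 2)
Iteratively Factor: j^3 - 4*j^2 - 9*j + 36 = (j - 4)*(j^2 - 9) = (j - 4)*(j - 3)*(j + 3)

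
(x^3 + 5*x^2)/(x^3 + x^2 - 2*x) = x*(x + 5)/(x^2 + x - 2)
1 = 1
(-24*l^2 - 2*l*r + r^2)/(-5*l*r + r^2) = (24*l^2 + 2*l*r - r^2)/(r*(5*l - r))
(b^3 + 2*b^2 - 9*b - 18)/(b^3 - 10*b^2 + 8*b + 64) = (b^2 - 9)/(b^2 - 12*b + 32)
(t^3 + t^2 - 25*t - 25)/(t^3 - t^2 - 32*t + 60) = (t^2 + 6*t + 5)/(t^2 + 4*t - 12)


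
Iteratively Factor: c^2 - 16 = (c + 4)*(c - 4)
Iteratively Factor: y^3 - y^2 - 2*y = (y)*(y^2 - y - 2) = y*(y + 1)*(y - 2)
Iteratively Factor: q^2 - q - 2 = (q - 2)*(q + 1)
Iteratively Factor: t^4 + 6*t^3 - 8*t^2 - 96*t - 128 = (t + 4)*(t^3 + 2*t^2 - 16*t - 32) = (t + 4)^2*(t^2 - 2*t - 8) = (t + 2)*(t + 4)^2*(t - 4)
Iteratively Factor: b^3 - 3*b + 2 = (b + 2)*(b^2 - 2*b + 1) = (b - 1)*(b + 2)*(b - 1)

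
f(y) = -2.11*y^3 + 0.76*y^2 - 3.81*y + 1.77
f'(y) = -6.33*y^2 + 1.52*y - 3.81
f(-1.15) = 10.37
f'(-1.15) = -13.93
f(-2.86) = 68.24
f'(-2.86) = -59.93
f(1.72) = -13.27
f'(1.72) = -19.92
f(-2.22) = 37.06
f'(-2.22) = -38.38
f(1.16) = -4.92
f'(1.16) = -10.56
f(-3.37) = 104.00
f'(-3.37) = -80.82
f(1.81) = -15.15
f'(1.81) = -21.80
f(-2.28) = 39.42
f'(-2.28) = -40.18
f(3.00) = -59.79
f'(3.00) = -56.22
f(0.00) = 1.77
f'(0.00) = -3.81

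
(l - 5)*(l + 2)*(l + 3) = l^3 - 19*l - 30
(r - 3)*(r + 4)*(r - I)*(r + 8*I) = r^4 + r^3 + 7*I*r^3 - 4*r^2 + 7*I*r^2 + 8*r - 84*I*r - 96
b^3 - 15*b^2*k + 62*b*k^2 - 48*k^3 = (b - 8*k)*(b - 6*k)*(b - k)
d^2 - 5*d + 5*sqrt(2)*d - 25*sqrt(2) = (d - 5)*(d + 5*sqrt(2))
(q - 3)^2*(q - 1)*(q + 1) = q^4 - 6*q^3 + 8*q^2 + 6*q - 9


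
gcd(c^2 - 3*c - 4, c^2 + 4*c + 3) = c + 1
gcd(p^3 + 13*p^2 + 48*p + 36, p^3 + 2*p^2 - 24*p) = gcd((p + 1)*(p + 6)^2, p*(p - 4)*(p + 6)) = p + 6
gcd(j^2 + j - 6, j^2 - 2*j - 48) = 1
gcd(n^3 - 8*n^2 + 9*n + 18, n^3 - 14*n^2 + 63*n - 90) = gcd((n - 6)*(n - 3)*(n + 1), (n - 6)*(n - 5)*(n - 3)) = n^2 - 9*n + 18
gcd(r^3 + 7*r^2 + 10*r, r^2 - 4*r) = r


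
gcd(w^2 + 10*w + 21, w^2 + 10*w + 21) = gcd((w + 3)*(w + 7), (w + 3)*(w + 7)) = w^2 + 10*w + 21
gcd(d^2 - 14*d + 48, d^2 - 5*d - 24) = d - 8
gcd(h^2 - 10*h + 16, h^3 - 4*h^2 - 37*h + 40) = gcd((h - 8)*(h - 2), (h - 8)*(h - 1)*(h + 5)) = h - 8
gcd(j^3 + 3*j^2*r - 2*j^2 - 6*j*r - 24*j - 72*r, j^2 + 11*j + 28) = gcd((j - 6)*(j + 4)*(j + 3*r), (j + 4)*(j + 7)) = j + 4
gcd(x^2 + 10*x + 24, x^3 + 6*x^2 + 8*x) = x + 4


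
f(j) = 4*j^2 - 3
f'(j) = 8*j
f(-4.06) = 62.93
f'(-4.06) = -32.48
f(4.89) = 92.65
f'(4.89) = 39.12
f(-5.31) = 109.78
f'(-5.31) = -42.48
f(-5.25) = 107.25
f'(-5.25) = -42.00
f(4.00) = 61.00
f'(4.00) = 32.00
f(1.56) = 6.73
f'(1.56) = 12.48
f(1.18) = 2.57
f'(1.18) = 9.44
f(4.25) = 69.25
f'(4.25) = 34.00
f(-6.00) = 141.00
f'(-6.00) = -48.00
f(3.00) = 33.00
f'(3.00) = 24.00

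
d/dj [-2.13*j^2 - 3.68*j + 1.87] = -4.26*j - 3.68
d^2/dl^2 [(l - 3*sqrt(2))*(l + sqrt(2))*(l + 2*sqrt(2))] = 6*l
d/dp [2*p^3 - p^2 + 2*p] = 6*p^2 - 2*p + 2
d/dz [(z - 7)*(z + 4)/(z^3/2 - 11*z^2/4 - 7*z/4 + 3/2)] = 8*(-z^4 + 6*z^3 + 64*z^2 - 302*z - 107)/(4*z^6 - 44*z^5 + 93*z^4 + 178*z^3 - 83*z^2 - 84*z + 36)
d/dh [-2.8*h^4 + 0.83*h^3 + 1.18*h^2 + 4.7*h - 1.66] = -11.2*h^3 + 2.49*h^2 + 2.36*h + 4.7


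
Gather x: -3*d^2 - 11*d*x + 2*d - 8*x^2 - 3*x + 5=-3*d^2 + 2*d - 8*x^2 + x*(-11*d - 3) + 5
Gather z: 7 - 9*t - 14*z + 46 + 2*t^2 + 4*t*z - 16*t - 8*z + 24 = 2*t^2 - 25*t + z*(4*t - 22) + 77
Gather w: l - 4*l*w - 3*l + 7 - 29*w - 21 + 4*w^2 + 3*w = -2*l + 4*w^2 + w*(-4*l - 26) - 14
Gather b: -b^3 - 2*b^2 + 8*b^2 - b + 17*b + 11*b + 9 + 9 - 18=-b^3 + 6*b^2 + 27*b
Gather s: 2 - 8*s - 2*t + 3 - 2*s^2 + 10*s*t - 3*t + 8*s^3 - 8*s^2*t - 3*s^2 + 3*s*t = 8*s^3 + s^2*(-8*t - 5) + s*(13*t - 8) - 5*t + 5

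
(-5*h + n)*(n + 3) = -5*h*n - 15*h + n^2 + 3*n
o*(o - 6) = o^2 - 6*o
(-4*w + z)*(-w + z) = 4*w^2 - 5*w*z + z^2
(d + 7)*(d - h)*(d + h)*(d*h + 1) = d^4*h + 7*d^3*h + d^3 - d^2*h^3 + 7*d^2 - 7*d*h^3 - d*h^2 - 7*h^2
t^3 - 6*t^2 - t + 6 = (t - 6)*(t - 1)*(t + 1)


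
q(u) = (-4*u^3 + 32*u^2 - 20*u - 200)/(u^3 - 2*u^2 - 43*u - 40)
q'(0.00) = -4.88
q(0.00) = 5.00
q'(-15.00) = -0.25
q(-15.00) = -6.46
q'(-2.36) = -5.45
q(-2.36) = 2.10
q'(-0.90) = -401.33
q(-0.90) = 41.97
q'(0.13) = -3.96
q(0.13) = 4.43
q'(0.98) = -1.60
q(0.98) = 2.32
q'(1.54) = -1.09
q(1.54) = 1.58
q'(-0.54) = -20.02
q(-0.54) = 10.23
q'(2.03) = -0.82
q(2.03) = 1.12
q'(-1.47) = -19.93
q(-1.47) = -5.65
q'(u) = (-12*u^2 + 64*u - 20)/(u^3 - 2*u^2 - 43*u - 40) + (-3*u^2 + 4*u + 43)*(-4*u^3 + 32*u^2 - 20*u - 200)/(u^3 - 2*u^2 - 43*u - 40)^2 = 24*(-u^4 + 16*u^3 - 14*u^2 - 140*u - 325)/(u^6 - 4*u^5 - 82*u^4 + 92*u^3 + 2009*u^2 + 3440*u + 1600)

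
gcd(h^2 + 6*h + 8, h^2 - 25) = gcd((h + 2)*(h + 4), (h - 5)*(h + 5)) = 1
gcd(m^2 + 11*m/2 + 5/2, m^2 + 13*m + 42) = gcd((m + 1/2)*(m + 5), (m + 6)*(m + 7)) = 1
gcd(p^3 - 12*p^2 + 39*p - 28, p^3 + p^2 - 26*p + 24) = p^2 - 5*p + 4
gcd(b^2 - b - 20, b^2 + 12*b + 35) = 1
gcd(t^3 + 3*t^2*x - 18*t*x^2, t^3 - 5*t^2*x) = t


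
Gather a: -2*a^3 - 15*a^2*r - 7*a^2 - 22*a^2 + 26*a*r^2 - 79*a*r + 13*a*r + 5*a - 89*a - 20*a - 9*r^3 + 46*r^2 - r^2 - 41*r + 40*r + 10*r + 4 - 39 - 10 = -2*a^3 + a^2*(-15*r - 29) + a*(26*r^2 - 66*r - 104) - 9*r^3 + 45*r^2 + 9*r - 45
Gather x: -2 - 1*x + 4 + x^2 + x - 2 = x^2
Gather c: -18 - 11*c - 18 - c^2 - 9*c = -c^2 - 20*c - 36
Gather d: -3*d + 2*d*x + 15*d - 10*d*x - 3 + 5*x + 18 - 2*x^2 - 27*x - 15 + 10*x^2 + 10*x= d*(12 - 8*x) + 8*x^2 - 12*x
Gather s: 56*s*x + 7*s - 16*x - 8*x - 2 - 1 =s*(56*x + 7) - 24*x - 3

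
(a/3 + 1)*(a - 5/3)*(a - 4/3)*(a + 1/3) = a^4/3 + a^3/9 - 61*a^2/27 + 119*a/81 + 20/27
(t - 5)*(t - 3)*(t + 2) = t^3 - 6*t^2 - t + 30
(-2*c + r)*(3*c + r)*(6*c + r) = -36*c^3 + 7*c*r^2 + r^3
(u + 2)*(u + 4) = u^2 + 6*u + 8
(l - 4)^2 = l^2 - 8*l + 16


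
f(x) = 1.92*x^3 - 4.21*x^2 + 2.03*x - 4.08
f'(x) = 5.76*x^2 - 8.42*x + 2.03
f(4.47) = 92.36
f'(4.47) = 79.48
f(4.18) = 71.07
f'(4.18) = 67.48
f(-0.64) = -7.61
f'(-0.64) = 9.78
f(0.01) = -4.06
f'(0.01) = 1.95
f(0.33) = -3.80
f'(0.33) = -0.12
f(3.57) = 36.87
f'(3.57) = 45.38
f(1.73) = -3.23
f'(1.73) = 4.70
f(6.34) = 328.86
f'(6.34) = 180.17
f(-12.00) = -3952.44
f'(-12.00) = 932.51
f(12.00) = 2731.80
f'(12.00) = 730.43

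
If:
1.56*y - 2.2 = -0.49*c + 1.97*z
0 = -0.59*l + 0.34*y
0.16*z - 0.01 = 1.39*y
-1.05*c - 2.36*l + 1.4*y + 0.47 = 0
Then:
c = 0.44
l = -0.08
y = -0.14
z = -1.11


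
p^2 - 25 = (p - 5)*(p + 5)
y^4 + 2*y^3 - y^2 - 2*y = y*(y - 1)*(y + 1)*(y + 2)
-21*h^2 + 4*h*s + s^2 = (-3*h + s)*(7*h + s)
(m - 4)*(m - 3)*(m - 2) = m^3 - 9*m^2 + 26*m - 24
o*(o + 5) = o^2 + 5*o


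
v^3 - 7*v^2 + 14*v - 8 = (v - 4)*(v - 2)*(v - 1)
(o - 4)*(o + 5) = o^2 + o - 20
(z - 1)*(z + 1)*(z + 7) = z^3 + 7*z^2 - z - 7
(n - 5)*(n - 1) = n^2 - 6*n + 5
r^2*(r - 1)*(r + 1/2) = r^4 - r^3/2 - r^2/2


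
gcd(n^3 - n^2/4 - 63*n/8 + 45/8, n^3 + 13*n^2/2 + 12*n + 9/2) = n + 3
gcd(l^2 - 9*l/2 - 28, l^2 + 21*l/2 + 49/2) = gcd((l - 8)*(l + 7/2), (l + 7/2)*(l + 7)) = l + 7/2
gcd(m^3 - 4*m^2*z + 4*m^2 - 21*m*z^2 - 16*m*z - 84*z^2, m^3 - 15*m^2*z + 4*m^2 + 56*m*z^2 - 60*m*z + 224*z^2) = -m^2 + 7*m*z - 4*m + 28*z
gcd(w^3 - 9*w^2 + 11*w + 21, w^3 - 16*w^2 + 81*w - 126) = w^2 - 10*w + 21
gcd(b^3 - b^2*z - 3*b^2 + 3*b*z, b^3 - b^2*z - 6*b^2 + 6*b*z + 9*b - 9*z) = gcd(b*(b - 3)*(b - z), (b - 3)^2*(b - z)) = -b^2 + b*z + 3*b - 3*z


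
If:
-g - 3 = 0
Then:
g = -3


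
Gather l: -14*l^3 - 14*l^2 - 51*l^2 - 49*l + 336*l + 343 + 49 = -14*l^3 - 65*l^2 + 287*l + 392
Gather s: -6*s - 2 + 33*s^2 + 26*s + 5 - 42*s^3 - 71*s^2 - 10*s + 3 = -42*s^3 - 38*s^2 + 10*s + 6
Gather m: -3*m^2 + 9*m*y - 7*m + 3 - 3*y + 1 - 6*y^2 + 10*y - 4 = -3*m^2 + m*(9*y - 7) - 6*y^2 + 7*y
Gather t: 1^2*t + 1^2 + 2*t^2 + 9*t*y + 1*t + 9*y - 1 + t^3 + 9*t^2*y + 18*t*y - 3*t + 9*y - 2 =t^3 + t^2*(9*y + 2) + t*(27*y - 1) + 18*y - 2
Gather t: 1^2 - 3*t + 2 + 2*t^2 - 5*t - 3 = 2*t^2 - 8*t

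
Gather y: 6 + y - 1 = y + 5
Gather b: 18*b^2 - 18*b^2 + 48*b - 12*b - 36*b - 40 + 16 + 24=0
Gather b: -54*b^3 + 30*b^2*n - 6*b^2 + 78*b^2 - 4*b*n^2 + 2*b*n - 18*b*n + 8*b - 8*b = -54*b^3 + b^2*(30*n + 72) + b*(-4*n^2 - 16*n)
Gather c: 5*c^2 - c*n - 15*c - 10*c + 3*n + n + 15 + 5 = 5*c^2 + c*(-n - 25) + 4*n + 20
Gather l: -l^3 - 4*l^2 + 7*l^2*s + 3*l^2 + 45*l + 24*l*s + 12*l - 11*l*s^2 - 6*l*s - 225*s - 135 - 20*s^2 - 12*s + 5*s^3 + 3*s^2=-l^3 + l^2*(7*s - 1) + l*(-11*s^2 + 18*s + 57) + 5*s^3 - 17*s^2 - 237*s - 135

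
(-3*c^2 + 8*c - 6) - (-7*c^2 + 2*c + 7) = 4*c^2 + 6*c - 13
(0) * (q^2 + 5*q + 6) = 0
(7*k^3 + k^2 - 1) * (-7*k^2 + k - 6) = -49*k^5 - 41*k^3 + k^2 - k + 6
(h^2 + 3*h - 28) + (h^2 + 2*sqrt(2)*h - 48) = 2*h^2 + 2*sqrt(2)*h + 3*h - 76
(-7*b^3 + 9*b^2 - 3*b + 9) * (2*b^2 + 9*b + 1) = -14*b^5 - 45*b^4 + 68*b^3 + 78*b + 9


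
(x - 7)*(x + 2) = x^2 - 5*x - 14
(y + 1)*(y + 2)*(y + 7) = y^3 + 10*y^2 + 23*y + 14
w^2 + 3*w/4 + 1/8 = (w + 1/4)*(w + 1/2)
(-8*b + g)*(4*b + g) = -32*b^2 - 4*b*g + g^2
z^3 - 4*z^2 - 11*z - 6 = (z - 6)*(z + 1)^2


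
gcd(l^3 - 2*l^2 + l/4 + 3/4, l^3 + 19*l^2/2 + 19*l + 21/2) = 1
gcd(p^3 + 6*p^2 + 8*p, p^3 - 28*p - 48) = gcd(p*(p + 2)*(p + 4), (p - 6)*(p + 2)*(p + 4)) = p^2 + 6*p + 8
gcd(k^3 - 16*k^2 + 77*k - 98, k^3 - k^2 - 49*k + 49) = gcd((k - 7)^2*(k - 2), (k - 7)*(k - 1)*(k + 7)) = k - 7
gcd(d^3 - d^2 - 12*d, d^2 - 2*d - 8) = d - 4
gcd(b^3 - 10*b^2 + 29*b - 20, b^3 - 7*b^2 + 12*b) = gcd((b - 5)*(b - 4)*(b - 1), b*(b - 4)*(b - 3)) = b - 4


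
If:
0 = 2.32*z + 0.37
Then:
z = -0.16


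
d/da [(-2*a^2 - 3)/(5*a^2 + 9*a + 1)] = (-18*a^2 + 26*a + 27)/(25*a^4 + 90*a^3 + 91*a^2 + 18*a + 1)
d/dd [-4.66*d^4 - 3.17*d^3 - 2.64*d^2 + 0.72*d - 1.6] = -18.64*d^3 - 9.51*d^2 - 5.28*d + 0.72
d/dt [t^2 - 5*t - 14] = 2*t - 5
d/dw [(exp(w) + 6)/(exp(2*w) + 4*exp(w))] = (-exp(2*w) - 12*exp(w) - 24)*exp(-w)/(exp(2*w) + 8*exp(w) + 16)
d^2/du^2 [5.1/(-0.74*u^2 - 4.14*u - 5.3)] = (5.58552*u^2 + 31.24872*u - 5.1*(1.48*u + 4.14)*(2.96*u + 8.28) + 40.0044)/(0.74*u^2 + 4.14*u + 5.3)^3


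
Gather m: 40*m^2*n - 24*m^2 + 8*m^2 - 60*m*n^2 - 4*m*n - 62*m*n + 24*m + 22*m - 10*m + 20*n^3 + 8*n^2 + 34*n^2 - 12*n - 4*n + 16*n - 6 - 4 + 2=m^2*(40*n - 16) + m*(-60*n^2 - 66*n + 36) + 20*n^3 + 42*n^2 - 8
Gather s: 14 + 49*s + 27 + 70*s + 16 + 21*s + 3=140*s + 60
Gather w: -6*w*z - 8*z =-6*w*z - 8*z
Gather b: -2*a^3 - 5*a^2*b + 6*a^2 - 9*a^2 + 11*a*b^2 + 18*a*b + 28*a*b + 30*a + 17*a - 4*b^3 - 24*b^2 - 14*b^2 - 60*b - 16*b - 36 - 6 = -2*a^3 - 3*a^2 + 47*a - 4*b^3 + b^2*(11*a - 38) + b*(-5*a^2 + 46*a - 76) - 42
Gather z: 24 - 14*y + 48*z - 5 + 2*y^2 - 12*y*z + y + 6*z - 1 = 2*y^2 - 13*y + z*(54 - 12*y) + 18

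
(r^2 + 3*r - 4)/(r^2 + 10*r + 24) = (r - 1)/(r + 6)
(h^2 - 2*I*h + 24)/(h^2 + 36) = (h + 4*I)/(h + 6*I)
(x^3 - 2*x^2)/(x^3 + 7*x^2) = (x - 2)/(x + 7)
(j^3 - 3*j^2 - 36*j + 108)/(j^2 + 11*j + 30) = (j^2 - 9*j + 18)/(j + 5)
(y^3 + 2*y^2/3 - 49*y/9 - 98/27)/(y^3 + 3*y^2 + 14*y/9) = (y - 7/3)/y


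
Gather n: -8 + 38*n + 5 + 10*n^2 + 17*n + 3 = 10*n^2 + 55*n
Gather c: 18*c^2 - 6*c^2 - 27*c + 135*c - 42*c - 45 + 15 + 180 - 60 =12*c^2 + 66*c + 90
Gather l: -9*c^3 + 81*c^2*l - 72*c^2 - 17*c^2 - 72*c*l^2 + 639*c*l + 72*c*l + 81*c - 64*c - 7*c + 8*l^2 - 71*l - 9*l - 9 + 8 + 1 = -9*c^3 - 89*c^2 + 10*c + l^2*(8 - 72*c) + l*(81*c^2 + 711*c - 80)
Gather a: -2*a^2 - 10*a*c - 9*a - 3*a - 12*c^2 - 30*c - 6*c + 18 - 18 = -2*a^2 + a*(-10*c - 12) - 12*c^2 - 36*c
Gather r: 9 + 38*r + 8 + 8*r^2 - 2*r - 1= 8*r^2 + 36*r + 16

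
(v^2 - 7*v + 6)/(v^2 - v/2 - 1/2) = 2*(v - 6)/(2*v + 1)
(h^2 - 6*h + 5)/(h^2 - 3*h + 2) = (h - 5)/(h - 2)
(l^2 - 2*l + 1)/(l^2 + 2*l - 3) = (l - 1)/(l + 3)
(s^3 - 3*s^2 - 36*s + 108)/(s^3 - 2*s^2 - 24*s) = (s^2 + 3*s - 18)/(s*(s + 4))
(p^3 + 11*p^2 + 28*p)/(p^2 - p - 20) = p*(p + 7)/(p - 5)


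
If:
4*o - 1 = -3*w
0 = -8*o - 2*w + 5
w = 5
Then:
No Solution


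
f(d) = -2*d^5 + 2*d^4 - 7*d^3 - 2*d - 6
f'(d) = -10*d^4 + 8*d^3 - 21*d^2 - 2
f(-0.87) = 2.49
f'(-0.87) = -28.89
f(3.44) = -981.20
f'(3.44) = -1325.19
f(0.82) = -11.34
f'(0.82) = -16.23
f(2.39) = -197.05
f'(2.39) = -339.02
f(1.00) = -15.00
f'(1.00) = -25.00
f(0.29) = -6.74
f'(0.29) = -3.64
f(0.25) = -6.60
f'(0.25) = -3.23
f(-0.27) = -5.31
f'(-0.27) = -3.74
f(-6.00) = 19662.00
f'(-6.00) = -15446.00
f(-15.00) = 1643649.00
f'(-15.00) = -537977.00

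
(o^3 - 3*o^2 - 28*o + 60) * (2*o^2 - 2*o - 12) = 2*o^5 - 8*o^4 - 62*o^3 + 212*o^2 + 216*o - 720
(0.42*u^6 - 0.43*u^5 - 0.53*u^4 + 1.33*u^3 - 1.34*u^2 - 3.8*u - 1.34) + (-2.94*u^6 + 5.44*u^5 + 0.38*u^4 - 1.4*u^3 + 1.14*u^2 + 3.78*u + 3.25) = -2.52*u^6 + 5.01*u^5 - 0.15*u^4 - 0.0699999999999998*u^3 - 0.2*u^2 - 0.02*u + 1.91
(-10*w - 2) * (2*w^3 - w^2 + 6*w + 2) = -20*w^4 + 6*w^3 - 58*w^2 - 32*w - 4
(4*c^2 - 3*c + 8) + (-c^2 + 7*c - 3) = 3*c^2 + 4*c + 5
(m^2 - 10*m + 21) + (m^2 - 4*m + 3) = 2*m^2 - 14*m + 24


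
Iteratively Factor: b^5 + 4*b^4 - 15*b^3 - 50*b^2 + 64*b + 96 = (b - 2)*(b^4 + 6*b^3 - 3*b^2 - 56*b - 48) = (b - 3)*(b - 2)*(b^3 + 9*b^2 + 24*b + 16) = (b - 3)*(b - 2)*(b + 1)*(b^2 + 8*b + 16) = (b - 3)*(b - 2)*(b + 1)*(b + 4)*(b + 4)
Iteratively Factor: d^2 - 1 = (d + 1)*(d - 1)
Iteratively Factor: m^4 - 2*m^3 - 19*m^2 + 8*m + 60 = (m - 5)*(m^3 + 3*m^2 - 4*m - 12) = (m - 5)*(m + 3)*(m^2 - 4) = (m - 5)*(m + 2)*(m + 3)*(m - 2)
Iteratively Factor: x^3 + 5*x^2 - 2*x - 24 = (x - 2)*(x^2 + 7*x + 12) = (x - 2)*(x + 3)*(x + 4)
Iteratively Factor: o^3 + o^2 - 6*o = (o)*(o^2 + o - 6) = o*(o - 2)*(o + 3)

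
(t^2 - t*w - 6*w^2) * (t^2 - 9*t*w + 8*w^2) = t^4 - 10*t^3*w + 11*t^2*w^2 + 46*t*w^3 - 48*w^4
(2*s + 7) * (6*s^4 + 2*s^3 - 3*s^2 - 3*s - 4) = 12*s^5 + 46*s^4 + 8*s^3 - 27*s^2 - 29*s - 28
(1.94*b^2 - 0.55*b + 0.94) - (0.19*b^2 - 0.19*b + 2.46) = 1.75*b^2 - 0.36*b - 1.52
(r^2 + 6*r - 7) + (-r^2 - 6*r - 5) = -12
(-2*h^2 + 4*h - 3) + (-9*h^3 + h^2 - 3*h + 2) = -9*h^3 - h^2 + h - 1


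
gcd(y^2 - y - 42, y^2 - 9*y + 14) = y - 7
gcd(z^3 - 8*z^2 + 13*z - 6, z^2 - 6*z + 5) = z - 1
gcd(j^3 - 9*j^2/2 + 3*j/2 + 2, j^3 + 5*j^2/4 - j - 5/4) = j - 1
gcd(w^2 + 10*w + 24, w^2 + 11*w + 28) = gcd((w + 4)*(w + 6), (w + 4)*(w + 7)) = w + 4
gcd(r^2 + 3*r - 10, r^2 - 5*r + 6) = r - 2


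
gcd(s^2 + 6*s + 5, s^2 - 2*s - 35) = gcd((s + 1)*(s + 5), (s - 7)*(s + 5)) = s + 5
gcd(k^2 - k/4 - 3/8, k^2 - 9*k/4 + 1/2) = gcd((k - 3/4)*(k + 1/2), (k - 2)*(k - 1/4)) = 1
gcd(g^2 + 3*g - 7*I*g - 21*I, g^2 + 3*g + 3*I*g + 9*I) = g + 3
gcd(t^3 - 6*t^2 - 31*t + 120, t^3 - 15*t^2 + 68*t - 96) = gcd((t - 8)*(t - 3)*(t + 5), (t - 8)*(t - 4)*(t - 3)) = t^2 - 11*t + 24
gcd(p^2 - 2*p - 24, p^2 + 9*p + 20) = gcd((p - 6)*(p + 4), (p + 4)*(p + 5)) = p + 4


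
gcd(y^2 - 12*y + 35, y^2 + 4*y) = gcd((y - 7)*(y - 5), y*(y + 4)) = 1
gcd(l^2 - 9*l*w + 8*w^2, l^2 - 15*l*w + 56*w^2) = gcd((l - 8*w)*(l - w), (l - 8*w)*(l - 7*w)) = -l + 8*w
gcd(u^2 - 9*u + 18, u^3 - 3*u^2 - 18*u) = u - 6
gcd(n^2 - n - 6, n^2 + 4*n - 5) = 1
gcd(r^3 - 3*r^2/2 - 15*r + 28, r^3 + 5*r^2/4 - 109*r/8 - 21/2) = r^2 + r/2 - 14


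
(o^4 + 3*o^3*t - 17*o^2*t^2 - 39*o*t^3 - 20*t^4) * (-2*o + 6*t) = -2*o^5 + 52*o^3*t^2 - 24*o^2*t^3 - 194*o*t^4 - 120*t^5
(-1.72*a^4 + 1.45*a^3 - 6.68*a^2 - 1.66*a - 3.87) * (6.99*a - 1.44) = -12.0228*a^5 + 12.6123*a^4 - 48.7812*a^3 - 1.9842*a^2 - 24.6609*a + 5.5728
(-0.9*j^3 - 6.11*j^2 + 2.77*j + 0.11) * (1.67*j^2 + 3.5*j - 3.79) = -1.503*j^5 - 13.3537*j^4 - 13.3481*j^3 + 33.0356*j^2 - 10.1133*j - 0.4169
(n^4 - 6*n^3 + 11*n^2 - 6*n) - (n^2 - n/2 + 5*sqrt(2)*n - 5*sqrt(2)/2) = n^4 - 6*n^3 + 10*n^2 - 5*sqrt(2)*n - 11*n/2 + 5*sqrt(2)/2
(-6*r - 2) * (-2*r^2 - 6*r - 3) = 12*r^3 + 40*r^2 + 30*r + 6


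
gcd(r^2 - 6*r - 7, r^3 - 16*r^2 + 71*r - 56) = r - 7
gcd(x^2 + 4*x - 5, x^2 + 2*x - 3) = x - 1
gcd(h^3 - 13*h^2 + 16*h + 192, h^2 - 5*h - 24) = h^2 - 5*h - 24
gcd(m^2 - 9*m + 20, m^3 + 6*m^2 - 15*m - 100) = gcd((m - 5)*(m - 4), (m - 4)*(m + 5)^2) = m - 4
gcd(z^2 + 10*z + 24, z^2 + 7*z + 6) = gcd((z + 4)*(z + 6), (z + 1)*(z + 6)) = z + 6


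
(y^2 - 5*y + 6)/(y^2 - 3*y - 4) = (-y^2 + 5*y - 6)/(-y^2 + 3*y + 4)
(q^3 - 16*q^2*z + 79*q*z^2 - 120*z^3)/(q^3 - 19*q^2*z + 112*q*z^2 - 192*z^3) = (-q + 5*z)/(-q + 8*z)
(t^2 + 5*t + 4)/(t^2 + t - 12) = (t + 1)/(t - 3)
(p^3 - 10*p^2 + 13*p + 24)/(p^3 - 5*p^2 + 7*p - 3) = (p^2 - 7*p - 8)/(p^2 - 2*p + 1)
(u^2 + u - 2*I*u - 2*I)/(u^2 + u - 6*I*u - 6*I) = (u - 2*I)/(u - 6*I)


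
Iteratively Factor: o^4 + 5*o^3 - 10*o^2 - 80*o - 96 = (o + 4)*(o^3 + o^2 - 14*o - 24) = (o + 2)*(o + 4)*(o^2 - o - 12) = (o + 2)*(o + 3)*(o + 4)*(o - 4)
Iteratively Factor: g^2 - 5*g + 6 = (g - 2)*(g - 3)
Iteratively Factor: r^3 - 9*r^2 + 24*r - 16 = (r - 4)*(r^2 - 5*r + 4) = (r - 4)*(r - 1)*(r - 4)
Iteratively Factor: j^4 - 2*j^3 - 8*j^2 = (j - 4)*(j^3 + 2*j^2) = j*(j - 4)*(j^2 + 2*j) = j*(j - 4)*(j + 2)*(j)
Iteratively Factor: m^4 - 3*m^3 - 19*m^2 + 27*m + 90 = (m - 5)*(m^3 + 2*m^2 - 9*m - 18) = (m - 5)*(m + 3)*(m^2 - m - 6) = (m - 5)*(m - 3)*(m + 3)*(m + 2)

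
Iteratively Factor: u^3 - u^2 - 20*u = (u + 4)*(u^2 - 5*u) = (u - 5)*(u + 4)*(u)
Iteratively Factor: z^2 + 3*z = (z)*(z + 3)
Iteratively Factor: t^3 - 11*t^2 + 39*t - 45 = (t - 3)*(t^2 - 8*t + 15) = (t - 5)*(t - 3)*(t - 3)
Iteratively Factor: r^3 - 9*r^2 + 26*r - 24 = (r - 3)*(r^2 - 6*r + 8) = (r - 3)*(r - 2)*(r - 4)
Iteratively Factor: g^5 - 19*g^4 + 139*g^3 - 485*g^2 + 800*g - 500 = (g - 5)*(g^4 - 14*g^3 + 69*g^2 - 140*g + 100) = (g - 5)^2*(g^3 - 9*g^2 + 24*g - 20) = (g - 5)^2*(g - 2)*(g^2 - 7*g + 10) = (g - 5)^2*(g - 2)^2*(g - 5)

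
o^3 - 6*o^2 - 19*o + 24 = (o - 8)*(o - 1)*(o + 3)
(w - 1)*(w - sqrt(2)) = w^2 - sqrt(2)*w - w + sqrt(2)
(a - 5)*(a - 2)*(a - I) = a^3 - 7*a^2 - I*a^2 + 10*a + 7*I*a - 10*I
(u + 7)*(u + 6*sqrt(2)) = u^2 + 7*u + 6*sqrt(2)*u + 42*sqrt(2)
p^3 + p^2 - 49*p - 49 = (p - 7)*(p + 1)*(p + 7)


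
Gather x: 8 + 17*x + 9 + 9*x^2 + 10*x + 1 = 9*x^2 + 27*x + 18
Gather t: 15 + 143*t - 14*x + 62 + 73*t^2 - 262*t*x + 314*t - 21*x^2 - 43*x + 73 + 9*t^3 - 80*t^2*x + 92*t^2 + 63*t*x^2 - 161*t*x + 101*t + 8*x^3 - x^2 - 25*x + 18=9*t^3 + t^2*(165 - 80*x) + t*(63*x^2 - 423*x + 558) + 8*x^3 - 22*x^2 - 82*x + 168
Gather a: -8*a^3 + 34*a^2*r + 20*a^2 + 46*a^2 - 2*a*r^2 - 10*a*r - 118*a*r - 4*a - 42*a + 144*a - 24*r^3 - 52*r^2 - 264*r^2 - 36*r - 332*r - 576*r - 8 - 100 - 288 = -8*a^3 + a^2*(34*r + 66) + a*(-2*r^2 - 128*r + 98) - 24*r^3 - 316*r^2 - 944*r - 396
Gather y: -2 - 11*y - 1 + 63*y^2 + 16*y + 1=63*y^2 + 5*y - 2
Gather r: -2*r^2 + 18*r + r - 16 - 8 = -2*r^2 + 19*r - 24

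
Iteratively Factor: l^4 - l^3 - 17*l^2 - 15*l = (l + 3)*(l^3 - 4*l^2 - 5*l) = l*(l + 3)*(l^2 - 4*l - 5) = l*(l - 5)*(l + 3)*(l + 1)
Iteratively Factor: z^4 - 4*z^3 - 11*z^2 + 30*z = (z - 2)*(z^3 - 2*z^2 - 15*z) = (z - 5)*(z - 2)*(z^2 + 3*z) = z*(z - 5)*(z - 2)*(z + 3)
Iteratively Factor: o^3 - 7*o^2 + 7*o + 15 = (o - 3)*(o^2 - 4*o - 5) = (o - 3)*(o + 1)*(o - 5)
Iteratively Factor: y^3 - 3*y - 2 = (y - 2)*(y^2 + 2*y + 1) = (y - 2)*(y + 1)*(y + 1)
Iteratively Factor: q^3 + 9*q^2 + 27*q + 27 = (q + 3)*(q^2 + 6*q + 9) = (q + 3)^2*(q + 3)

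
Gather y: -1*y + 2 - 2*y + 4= 6 - 3*y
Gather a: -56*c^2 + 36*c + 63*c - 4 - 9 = -56*c^2 + 99*c - 13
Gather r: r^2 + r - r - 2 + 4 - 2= r^2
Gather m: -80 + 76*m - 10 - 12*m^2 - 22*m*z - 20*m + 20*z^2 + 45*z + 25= -12*m^2 + m*(56 - 22*z) + 20*z^2 + 45*z - 65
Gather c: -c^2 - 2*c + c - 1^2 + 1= -c^2 - c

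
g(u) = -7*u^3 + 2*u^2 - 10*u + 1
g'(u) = -21*u^2 + 4*u - 10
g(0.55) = -5.06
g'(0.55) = -14.15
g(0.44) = -3.61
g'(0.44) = -12.31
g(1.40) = -28.29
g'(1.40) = -45.56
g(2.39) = -107.04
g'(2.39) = -120.39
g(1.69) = -43.98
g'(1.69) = -63.22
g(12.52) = -13548.30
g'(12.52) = -3251.68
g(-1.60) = 50.79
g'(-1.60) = -70.16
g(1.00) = -14.00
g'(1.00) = -27.00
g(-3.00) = 238.00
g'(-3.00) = -211.00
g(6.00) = -1499.00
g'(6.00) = -742.00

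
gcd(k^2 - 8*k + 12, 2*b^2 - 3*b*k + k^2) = 1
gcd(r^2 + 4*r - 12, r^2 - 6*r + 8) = r - 2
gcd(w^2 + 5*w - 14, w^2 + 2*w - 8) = w - 2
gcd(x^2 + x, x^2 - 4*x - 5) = x + 1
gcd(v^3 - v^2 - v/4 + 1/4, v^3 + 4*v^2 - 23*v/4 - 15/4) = v + 1/2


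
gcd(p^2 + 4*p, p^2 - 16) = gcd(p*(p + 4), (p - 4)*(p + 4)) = p + 4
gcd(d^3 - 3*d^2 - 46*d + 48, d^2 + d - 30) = d + 6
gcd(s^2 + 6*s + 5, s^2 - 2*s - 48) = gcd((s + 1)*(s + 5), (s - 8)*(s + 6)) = 1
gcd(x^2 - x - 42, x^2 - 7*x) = x - 7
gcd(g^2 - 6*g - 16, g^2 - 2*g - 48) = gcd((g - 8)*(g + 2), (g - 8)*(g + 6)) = g - 8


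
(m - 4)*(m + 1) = m^2 - 3*m - 4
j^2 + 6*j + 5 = (j + 1)*(j + 5)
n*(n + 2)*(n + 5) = n^3 + 7*n^2 + 10*n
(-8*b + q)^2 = 64*b^2 - 16*b*q + q^2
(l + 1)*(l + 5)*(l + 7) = l^3 + 13*l^2 + 47*l + 35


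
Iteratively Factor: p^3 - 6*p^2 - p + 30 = (p + 2)*(p^2 - 8*p + 15) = (p - 3)*(p + 2)*(p - 5)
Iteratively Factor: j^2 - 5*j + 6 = (j - 2)*(j - 3)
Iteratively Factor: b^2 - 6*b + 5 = (b - 1)*(b - 5)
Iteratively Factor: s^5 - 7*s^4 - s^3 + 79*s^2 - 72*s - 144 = (s - 3)*(s^4 - 4*s^3 - 13*s^2 + 40*s + 48) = (s - 4)*(s - 3)*(s^3 - 13*s - 12) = (s - 4)*(s - 3)*(s + 1)*(s^2 - s - 12) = (s - 4)^2*(s - 3)*(s + 1)*(s + 3)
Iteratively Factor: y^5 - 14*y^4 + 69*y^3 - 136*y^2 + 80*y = (y - 5)*(y^4 - 9*y^3 + 24*y^2 - 16*y) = (y - 5)*(y - 4)*(y^3 - 5*y^2 + 4*y) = (y - 5)*(y - 4)^2*(y^2 - y) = y*(y - 5)*(y - 4)^2*(y - 1)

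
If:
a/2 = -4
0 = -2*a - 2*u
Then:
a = -8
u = 8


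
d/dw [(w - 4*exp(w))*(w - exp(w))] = -5*w*exp(w) + 2*w + 8*exp(2*w) - 5*exp(w)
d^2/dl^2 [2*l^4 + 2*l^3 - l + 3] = 12*l*(2*l + 1)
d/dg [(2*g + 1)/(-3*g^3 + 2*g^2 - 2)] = (-6*g^3 + 4*g^2 + g*(2*g + 1)*(9*g - 4) - 4)/(3*g^3 - 2*g^2 + 2)^2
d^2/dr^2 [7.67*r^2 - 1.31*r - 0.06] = 15.3400000000000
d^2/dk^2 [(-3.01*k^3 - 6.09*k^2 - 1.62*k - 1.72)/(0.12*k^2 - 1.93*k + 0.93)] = (-8.88178419700125e-16*k^4 - 24.61961*k^3 + 36.34515*k^2 - 12.14523*k - 28.77971)/(0.001728*k^6 - 0.083376*k^5 + 1.38114*k^4 - 8.481385*k^3 + 10.703835*k^2 - 5.007771*k + 0.804357)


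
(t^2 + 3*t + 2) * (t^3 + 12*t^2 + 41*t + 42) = t^5 + 15*t^4 + 79*t^3 + 189*t^2 + 208*t + 84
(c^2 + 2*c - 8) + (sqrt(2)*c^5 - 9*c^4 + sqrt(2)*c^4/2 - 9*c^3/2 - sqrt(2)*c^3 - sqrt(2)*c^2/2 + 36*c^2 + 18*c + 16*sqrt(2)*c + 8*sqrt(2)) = sqrt(2)*c^5 - 9*c^4 + sqrt(2)*c^4/2 - 9*c^3/2 - sqrt(2)*c^3 - sqrt(2)*c^2/2 + 37*c^2 + 20*c + 16*sqrt(2)*c - 8 + 8*sqrt(2)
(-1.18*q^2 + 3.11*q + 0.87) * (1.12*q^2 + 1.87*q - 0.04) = -1.3216*q^4 + 1.2766*q^3 + 6.8373*q^2 + 1.5025*q - 0.0348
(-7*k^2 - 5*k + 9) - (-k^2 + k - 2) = -6*k^2 - 6*k + 11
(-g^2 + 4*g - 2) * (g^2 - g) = -g^4 + 5*g^3 - 6*g^2 + 2*g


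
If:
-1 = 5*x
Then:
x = -1/5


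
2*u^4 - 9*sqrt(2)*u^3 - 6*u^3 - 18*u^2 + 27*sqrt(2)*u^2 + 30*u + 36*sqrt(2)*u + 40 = (u - 4)*(u - 5*sqrt(2))*(sqrt(2)*u + 1)*(sqrt(2)*u + sqrt(2))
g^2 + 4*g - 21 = (g - 3)*(g + 7)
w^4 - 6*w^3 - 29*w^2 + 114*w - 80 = (w - 8)*(w - 2)*(w - 1)*(w + 5)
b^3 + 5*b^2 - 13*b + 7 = (b - 1)^2*(b + 7)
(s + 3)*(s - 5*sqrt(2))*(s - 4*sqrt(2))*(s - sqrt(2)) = s^4 - 10*sqrt(2)*s^3 + 3*s^3 - 30*sqrt(2)*s^2 + 58*s^2 - 40*sqrt(2)*s + 174*s - 120*sqrt(2)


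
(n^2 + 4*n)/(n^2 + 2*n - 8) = n/(n - 2)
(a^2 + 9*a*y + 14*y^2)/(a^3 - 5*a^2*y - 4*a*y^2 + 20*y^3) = (a + 7*y)/(a^2 - 7*a*y + 10*y^2)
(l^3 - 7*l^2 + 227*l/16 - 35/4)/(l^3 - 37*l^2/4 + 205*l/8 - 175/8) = (4*l^2 - 21*l + 20)/(2*(2*l^2 - 15*l + 25))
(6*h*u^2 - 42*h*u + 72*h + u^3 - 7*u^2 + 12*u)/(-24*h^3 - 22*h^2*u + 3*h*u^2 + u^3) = (u^2 - 7*u + 12)/(-4*h^2 - 3*h*u + u^2)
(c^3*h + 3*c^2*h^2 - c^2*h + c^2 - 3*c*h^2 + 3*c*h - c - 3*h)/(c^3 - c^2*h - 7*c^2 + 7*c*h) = (c^3*h + 3*c^2*h^2 - c^2*h + c^2 - 3*c*h^2 + 3*c*h - c - 3*h)/(c*(c^2 - c*h - 7*c + 7*h))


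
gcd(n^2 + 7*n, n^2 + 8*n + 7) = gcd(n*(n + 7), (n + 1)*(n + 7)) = n + 7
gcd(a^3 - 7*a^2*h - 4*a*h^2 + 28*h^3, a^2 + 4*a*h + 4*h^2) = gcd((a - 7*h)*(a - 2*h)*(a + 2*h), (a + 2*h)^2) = a + 2*h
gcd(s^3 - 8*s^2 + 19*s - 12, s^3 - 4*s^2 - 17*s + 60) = s - 3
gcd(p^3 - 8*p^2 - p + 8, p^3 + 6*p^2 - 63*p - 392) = p - 8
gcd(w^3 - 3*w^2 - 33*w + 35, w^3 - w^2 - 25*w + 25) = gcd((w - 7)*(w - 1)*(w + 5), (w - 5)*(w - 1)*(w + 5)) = w^2 + 4*w - 5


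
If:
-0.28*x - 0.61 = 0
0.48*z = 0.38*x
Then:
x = -2.18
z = -1.72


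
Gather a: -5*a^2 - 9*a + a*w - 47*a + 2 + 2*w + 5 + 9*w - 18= -5*a^2 + a*(w - 56) + 11*w - 11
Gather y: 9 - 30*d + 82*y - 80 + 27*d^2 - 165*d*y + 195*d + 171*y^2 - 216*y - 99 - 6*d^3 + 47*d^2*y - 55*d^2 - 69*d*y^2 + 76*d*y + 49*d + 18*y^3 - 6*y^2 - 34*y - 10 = -6*d^3 - 28*d^2 + 214*d + 18*y^3 + y^2*(165 - 69*d) + y*(47*d^2 - 89*d - 168) - 180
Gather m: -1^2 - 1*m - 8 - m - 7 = -2*m - 16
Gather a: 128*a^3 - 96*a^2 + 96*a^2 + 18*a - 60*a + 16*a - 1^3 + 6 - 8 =128*a^3 - 26*a - 3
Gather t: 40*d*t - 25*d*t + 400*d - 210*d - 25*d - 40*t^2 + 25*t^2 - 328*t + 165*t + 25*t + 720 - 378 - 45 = 165*d - 15*t^2 + t*(15*d - 138) + 297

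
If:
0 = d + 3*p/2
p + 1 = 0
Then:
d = 3/2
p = -1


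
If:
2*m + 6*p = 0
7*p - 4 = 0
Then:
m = -12/7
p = 4/7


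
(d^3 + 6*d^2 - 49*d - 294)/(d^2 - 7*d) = d + 13 + 42/d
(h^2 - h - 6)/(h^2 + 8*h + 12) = (h - 3)/(h + 6)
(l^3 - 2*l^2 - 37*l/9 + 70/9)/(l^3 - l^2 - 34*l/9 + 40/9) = (3*l - 7)/(3*l - 4)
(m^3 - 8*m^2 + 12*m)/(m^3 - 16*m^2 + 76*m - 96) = m/(m - 8)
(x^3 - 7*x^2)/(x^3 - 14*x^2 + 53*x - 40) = x^2*(x - 7)/(x^3 - 14*x^2 + 53*x - 40)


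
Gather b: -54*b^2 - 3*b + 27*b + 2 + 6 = -54*b^2 + 24*b + 8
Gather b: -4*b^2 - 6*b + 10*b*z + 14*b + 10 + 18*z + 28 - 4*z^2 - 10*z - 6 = -4*b^2 + b*(10*z + 8) - 4*z^2 + 8*z + 32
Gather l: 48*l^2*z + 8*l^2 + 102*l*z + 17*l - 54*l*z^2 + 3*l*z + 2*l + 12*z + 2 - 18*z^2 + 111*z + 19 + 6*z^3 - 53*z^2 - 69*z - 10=l^2*(48*z + 8) + l*(-54*z^2 + 105*z + 19) + 6*z^3 - 71*z^2 + 54*z + 11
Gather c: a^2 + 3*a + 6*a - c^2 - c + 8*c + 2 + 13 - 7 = a^2 + 9*a - c^2 + 7*c + 8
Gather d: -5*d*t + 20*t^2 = -5*d*t + 20*t^2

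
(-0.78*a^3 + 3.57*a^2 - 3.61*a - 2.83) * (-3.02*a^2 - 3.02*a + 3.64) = 2.3556*a^5 - 8.4258*a^4 - 2.7184*a^3 + 32.4436*a^2 - 4.5938*a - 10.3012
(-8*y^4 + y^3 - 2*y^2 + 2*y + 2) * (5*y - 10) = -40*y^5 + 85*y^4 - 20*y^3 + 30*y^2 - 10*y - 20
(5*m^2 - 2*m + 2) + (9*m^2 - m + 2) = 14*m^2 - 3*m + 4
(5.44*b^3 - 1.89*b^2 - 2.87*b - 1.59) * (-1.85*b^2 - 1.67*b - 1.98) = -10.064*b^5 - 5.5883*b^4 - 2.3054*b^3 + 11.4766*b^2 + 8.3379*b + 3.1482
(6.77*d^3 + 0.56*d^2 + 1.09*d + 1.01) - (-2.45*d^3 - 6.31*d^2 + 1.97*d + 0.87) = 9.22*d^3 + 6.87*d^2 - 0.88*d + 0.14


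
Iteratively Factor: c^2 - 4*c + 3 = (c - 1)*(c - 3)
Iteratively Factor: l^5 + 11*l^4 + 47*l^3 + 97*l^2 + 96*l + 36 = (l + 3)*(l^4 + 8*l^3 + 23*l^2 + 28*l + 12) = (l + 2)*(l + 3)*(l^3 + 6*l^2 + 11*l + 6) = (l + 1)*(l + 2)*(l + 3)*(l^2 + 5*l + 6) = (l + 1)*(l + 2)*(l + 3)^2*(l + 2)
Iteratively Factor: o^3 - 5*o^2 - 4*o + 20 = (o - 2)*(o^2 - 3*o - 10) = (o - 5)*(o - 2)*(o + 2)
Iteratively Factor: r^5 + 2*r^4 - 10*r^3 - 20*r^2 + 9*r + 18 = (r - 1)*(r^4 + 3*r^3 - 7*r^2 - 27*r - 18) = (r - 3)*(r - 1)*(r^3 + 6*r^2 + 11*r + 6) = (r - 3)*(r - 1)*(r + 1)*(r^2 + 5*r + 6) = (r - 3)*(r - 1)*(r + 1)*(r + 3)*(r + 2)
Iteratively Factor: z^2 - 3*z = (z - 3)*(z)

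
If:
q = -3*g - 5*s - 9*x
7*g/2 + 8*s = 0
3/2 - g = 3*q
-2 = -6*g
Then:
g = 1/3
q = 7/18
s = -7/48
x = -95/1296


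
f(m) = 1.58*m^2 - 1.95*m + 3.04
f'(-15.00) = -49.35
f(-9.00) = 148.57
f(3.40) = 14.67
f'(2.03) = 4.46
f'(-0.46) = -3.40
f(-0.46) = 4.27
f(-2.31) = 15.98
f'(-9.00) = -30.39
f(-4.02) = 36.41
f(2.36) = 7.24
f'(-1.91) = -7.99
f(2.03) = 5.59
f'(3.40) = 8.79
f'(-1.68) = -7.26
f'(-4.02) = -14.65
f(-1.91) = 12.53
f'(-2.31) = -9.25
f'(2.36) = 5.51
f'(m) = 3.16*m - 1.95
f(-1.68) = 10.78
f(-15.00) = 387.79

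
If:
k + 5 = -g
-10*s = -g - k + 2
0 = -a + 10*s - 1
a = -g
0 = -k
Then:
No Solution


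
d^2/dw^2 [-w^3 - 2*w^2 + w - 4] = -6*w - 4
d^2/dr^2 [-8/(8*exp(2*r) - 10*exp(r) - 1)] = 16*(4*(8*exp(r) - 5)^2*exp(r) + (16*exp(r) - 5)*(-8*exp(2*r) + 10*exp(r) + 1))*exp(r)/(-8*exp(2*r) + 10*exp(r) + 1)^3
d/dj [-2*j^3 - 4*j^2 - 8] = 2*j*(-3*j - 4)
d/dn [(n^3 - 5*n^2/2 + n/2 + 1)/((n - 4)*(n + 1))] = (n^4 - 6*n^3 - 5*n^2 + 18*n + 1)/(n^4 - 6*n^3 + n^2 + 24*n + 16)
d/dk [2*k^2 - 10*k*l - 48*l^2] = 4*k - 10*l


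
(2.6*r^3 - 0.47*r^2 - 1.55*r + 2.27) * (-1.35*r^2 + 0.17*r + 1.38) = -3.51*r^5 + 1.0765*r^4 + 5.6006*r^3 - 3.9766*r^2 - 1.7531*r + 3.1326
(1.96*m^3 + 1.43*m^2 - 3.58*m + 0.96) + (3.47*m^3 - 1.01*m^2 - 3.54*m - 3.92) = 5.43*m^3 + 0.42*m^2 - 7.12*m - 2.96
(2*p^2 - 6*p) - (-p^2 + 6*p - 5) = 3*p^2 - 12*p + 5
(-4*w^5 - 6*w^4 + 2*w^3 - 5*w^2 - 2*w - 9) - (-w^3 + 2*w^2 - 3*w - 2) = -4*w^5 - 6*w^4 + 3*w^3 - 7*w^2 + w - 7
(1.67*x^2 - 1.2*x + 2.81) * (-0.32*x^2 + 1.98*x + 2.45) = -0.5344*x^4 + 3.6906*x^3 + 0.8163*x^2 + 2.6238*x + 6.8845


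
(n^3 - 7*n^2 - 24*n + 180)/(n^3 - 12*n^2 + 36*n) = (n + 5)/n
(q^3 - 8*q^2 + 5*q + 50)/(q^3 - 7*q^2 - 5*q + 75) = (q + 2)/(q + 3)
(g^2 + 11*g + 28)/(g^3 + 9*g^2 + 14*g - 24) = (g + 7)/(g^2 + 5*g - 6)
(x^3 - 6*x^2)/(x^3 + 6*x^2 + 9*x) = x*(x - 6)/(x^2 + 6*x + 9)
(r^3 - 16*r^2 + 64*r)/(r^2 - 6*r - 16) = r*(r - 8)/(r + 2)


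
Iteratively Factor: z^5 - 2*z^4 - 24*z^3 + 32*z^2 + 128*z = (z + 2)*(z^4 - 4*z^3 - 16*z^2 + 64*z) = (z - 4)*(z + 2)*(z^3 - 16*z) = (z - 4)^2*(z + 2)*(z^2 + 4*z) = (z - 4)^2*(z + 2)*(z + 4)*(z)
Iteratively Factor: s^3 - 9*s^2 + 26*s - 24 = (s - 2)*(s^2 - 7*s + 12) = (s - 4)*(s - 2)*(s - 3)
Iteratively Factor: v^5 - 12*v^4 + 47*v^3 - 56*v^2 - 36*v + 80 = (v - 2)*(v^4 - 10*v^3 + 27*v^2 - 2*v - 40) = (v - 4)*(v - 2)*(v^3 - 6*v^2 + 3*v + 10) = (v - 4)*(v - 2)*(v + 1)*(v^2 - 7*v + 10) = (v - 4)*(v - 2)^2*(v + 1)*(v - 5)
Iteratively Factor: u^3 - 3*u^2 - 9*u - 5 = (u + 1)*(u^2 - 4*u - 5) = (u - 5)*(u + 1)*(u + 1)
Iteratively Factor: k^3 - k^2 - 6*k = (k - 3)*(k^2 + 2*k) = k*(k - 3)*(k + 2)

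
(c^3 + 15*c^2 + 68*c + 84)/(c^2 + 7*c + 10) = (c^2 + 13*c + 42)/(c + 5)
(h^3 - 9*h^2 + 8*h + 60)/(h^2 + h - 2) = (h^2 - 11*h + 30)/(h - 1)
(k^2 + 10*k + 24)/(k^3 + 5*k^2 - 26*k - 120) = 1/(k - 5)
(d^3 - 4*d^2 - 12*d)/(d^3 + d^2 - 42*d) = (d + 2)/(d + 7)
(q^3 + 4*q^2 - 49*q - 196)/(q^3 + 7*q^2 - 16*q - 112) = (q - 7)/(q - 4)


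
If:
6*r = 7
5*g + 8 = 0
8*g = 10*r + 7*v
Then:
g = -8/5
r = 7/6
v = -367/105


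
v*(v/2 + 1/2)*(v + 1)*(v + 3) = v^4/2 + 5*v^3/2 + 7*v^2/2 + 3*v/2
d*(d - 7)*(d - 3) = d^3 - 10*d^2 + 21*d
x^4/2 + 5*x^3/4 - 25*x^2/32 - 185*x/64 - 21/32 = (x/2 + 1)*(x - 3/2)*(x + 1/4)*(x + 7/4)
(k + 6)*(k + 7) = k^2 + 13*k + 42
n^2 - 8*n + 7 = (n - 7)*(n - 1)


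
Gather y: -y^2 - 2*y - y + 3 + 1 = -y^2 - 3*y + 4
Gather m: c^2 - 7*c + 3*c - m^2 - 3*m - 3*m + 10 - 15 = c^2 - 4*c - m^2 - 6*m - 5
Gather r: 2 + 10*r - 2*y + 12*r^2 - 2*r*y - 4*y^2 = 12*r^2 + r*(10 - 2*y) - 4*y^2 - 2*y + 2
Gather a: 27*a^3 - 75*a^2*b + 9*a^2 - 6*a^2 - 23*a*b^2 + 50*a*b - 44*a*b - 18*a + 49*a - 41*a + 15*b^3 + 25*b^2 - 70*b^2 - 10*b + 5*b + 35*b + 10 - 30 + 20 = 27*a^3 + a^2*(3 - 75*b) + a*(-23*b^2 + 6*b - 10) + 15*b^3 - 45*b^2 + 30*b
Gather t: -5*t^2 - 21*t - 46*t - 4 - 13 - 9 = -5*t^2 - 67*t - 26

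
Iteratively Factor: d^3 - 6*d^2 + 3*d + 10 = (d - 2)*(d^2 - 4*d - 5) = (d - 2)*(d + 1)*(d - 5)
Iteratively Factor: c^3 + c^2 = (c + 1)*(c^2) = c*(c + 1)*(c)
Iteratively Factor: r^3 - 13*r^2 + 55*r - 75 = (r - 5)*(r^2 - 8*r + 15) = (r - 5)^2*(r - 3)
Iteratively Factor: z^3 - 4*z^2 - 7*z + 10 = (z - 5)*(z^2 + z - 2) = (z - 5)*(z + 2)*(z - 1)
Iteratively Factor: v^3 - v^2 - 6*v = (v - 3)*(v^2 + 2*v) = v*(v - 3)*(v + 2)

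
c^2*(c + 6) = c^3 + 6*c^2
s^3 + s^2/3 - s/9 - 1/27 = (s - 1/3)*(s + 1/3)^2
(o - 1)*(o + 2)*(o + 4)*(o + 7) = o^4 + 12*o^3 + 37*o^2 + 6*o - 56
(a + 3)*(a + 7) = a^2 + 10*a + 21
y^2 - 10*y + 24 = (y - 6)*(y - 4)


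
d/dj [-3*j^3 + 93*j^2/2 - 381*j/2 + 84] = -9*j^2 + 93*j - 381/2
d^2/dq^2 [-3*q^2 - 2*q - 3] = -6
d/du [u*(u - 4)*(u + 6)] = 3*u^2 + 4*u - 24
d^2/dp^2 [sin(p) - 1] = -sin(p)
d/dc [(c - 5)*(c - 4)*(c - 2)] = 3*c^2 - 22*c + 38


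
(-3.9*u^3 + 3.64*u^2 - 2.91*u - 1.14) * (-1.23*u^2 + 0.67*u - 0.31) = 4.797*u^5 - 7.0902*u^4 + 7.2271*u^3 - 1.6759*u^2 + 0.1383*u + 0.3534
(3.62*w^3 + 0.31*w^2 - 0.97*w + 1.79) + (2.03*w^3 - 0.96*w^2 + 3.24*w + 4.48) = 5.65*w^3 - 0.65*w^2 + 2.27*w + 6.27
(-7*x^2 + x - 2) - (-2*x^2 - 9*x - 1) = -5*x^2 + 10*x - 1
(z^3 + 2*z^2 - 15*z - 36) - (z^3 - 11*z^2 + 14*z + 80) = 13*z^2 - 29*z - 116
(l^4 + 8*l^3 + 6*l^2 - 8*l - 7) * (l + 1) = l^5 + 9*l^4 + 14*l^3 - 2*l^2 - 15*l - 7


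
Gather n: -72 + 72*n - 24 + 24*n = 96*n - 96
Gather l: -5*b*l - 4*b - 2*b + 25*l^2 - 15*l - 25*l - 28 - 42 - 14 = -6*b + 25*l^2 + l*(-5*b - 40) - 84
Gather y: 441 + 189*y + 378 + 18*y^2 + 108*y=18*y^2 + 297*y + 819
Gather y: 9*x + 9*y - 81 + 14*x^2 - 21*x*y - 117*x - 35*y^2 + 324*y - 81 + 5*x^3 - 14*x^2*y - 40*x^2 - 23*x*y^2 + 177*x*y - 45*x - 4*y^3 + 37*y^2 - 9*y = 5*x^3 - 26*x^2 - 153*x - 4*y^3 + y^2*(2 - 23*x) + y*(-14*x^2 + 156*x + 324) - 162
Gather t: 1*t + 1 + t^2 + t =t^2 + 2*t + 1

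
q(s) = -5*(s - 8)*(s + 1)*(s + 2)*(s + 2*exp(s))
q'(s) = -5*(s - 8)*(s + 1)*(s + 2)*(2*exp(s) + 1) - 5*(s - 8)*(s + 1)*(s + 2*exp(s)) - 5*(s - 8)*(s + 2)*(s + 2*exp(s)) - 5*(s + 1)*(s + 2)*(s + 2*exp(s)) = -10*s^3*exp(s) - 20*s^3 + 20*s^2*exp(s) + 75*s^2 + 320*s*exp(s) + 220*s + 380*exp(s) + 80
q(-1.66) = 13.87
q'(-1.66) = 3.38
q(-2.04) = -3.72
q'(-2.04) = 99.50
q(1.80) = 4584.54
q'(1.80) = 6425.02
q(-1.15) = 3.01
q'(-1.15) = -26.40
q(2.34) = 9477.22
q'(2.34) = 12274.28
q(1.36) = 2409.48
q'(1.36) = 3689.91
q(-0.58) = 13.81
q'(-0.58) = 95.24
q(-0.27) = 65.63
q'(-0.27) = 251.85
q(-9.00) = -42838.83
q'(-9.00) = 18755.79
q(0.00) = 160.00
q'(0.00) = 460.00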